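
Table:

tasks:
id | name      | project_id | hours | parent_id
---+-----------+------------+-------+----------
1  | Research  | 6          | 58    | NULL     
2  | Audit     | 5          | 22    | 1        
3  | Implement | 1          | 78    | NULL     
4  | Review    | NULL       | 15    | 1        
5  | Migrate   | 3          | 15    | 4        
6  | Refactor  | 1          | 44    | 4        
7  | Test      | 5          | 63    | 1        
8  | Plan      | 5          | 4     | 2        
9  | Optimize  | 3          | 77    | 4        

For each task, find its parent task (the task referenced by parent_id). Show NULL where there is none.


This is a self-join: tasks is joined to a second copy of itself, matching each row's parent_id to another row's id. Use LEFT JOIN so rows with parent_id=NULL are kept.
  - task 1 (Research): parent_id=NULL -> NULL
  - task 2 (Audit): parent_id=1 -> Research
  - task 3 (Implement): parent_id=NULL -> NULL
  - task 4 (Review): parent_id=1 -> Research
  - task 5 (Migrate): parent_id=4 -> Review
  - task 6 (Refactor): parent_id=4 -> Review
  - task 7 (Test): parent_id=1 -> Research
  - task 8 (Plan): parent_id=2 -> Audit
  - task 9 (Optimize): parent_id=4 -> Review

SQL:
SELECT a.name AS item, b.name AS parent
FROM tasks a
LEFT JOIN tasks b ON a.parent_id = b.id

Result:
item      | parent  
----------+---------
Research  | NULL    
Audit     | Research
Implement | NULL    
Review    | Research
Migrate   | Review  
Refactor  | Review  
Test      | Research
Plan      | Audit   
Optimize  | Review  


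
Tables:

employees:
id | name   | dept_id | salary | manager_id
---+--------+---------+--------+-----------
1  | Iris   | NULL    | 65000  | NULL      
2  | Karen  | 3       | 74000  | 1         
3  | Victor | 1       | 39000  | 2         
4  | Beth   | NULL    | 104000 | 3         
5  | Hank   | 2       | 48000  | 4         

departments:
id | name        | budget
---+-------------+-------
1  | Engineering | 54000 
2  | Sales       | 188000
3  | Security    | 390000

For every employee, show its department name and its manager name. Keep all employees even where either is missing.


Two LEFT JOINs from the same base table employees: one to departments via dept_id, one to employees itself via manager_id. Both are LEFT so every employee is preserved.
Match against departments:
  - employee 1 (Iris): dept_id=NULL, no match -> kept with NULL
  - employee 2 (Karen): dept_id=3 -> matches Security
  - employee 3 (Victor): dept_id=1 -> matches Engineering
  - employee 4 (Beth): dept_id=NULL, no match -> kept with NULL
  - employee 5 (Hank): dept_id=2 -> matches Sales
Match against employees (self):
  - employee 1 (Iris): manager_id=NULL -> NULL
  - employee 2 (Karen): manager_id=1 -> Iris
  - employee 3 (Victor): manager_id=2 -> Karen
  - employee 4 (Beth): manager_id=3 -> Victor
  - employee 5 (Hank): manager_id=4 -> Beth

SQL:
SELECT a.name, b.name AS department, c.name AS manager
FROM employees a
LEFT JOIN departments b ON a.dept_id = b.id
LEFT JOIN employees c ON a.manager_id = c.id

Result:
name   | department  | manager
-------+-------------+--------
Iris   | NULL        | NULL   
Karen  | Security    | Iris   
Victor | Engineering | Karen  
Beth   | NULL        | Victor 
Hank   | Sales       | Beth   


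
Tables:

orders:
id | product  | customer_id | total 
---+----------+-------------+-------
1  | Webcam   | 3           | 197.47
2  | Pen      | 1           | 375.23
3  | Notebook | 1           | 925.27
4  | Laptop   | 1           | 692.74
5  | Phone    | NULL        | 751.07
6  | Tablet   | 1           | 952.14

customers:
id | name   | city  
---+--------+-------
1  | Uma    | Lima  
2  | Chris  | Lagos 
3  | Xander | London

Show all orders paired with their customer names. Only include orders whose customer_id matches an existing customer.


INNER JOIN keeps only orders rows whose customer_id matches an id in customers. Walk through each order:
  - order 1 (Webcam): customer_id=3 -> matches Xander
  - order 2 (Pen): customer_id=1 -> matches Uma
  - order 3 (Notebook): customer_id=1 -> matches Uma
  - order 4 (Laptop): customer_id=1 -> matches Uma
  - order 5 (Phone): customer_id=NULL, no match -> dropped
  - order 6 (Tablet): customer_id=1 -> matches Uma
So 1 of 6 rows is dropped.

SQL:
SELECT a.product, b.name AS customer
FROM orders a
INNER JOIN customers b ON a.customer_id = b.id

Result:
product  | customer
---------+---------
Webcam   | Xander  
Pen      | Uma     
Notebook | Uma     
Laptop   | Uma     
Tablet   | Uma     


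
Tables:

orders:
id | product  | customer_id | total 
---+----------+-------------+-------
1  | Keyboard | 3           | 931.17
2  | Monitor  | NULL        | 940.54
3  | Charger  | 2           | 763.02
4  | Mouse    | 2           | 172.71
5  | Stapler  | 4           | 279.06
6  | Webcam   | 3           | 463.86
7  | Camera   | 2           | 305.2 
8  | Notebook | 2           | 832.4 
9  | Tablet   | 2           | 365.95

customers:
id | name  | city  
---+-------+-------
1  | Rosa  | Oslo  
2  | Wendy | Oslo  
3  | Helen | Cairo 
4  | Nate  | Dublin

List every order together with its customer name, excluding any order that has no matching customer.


INNER JOIN keeps only orders rows whose customer_id matches an id in customers. Walk through each order:
  - order 1 (Keyboard): customer_id=3 -> matches Helen
  - order 2 (Monitor): customer_id=NULL, no match -> dropped
  - order 3 (Charger): customer_id=2 -> matches Wendy
  - order 4 (Mouse): customer_id=2 -> matches Wendy
  - order 5 (Stapler): customer_id=4 -> matches Nate
  - order 6 (Webcam): customer_id=3 -> matches Helen
  - order 7 (Camera): customer_id=2 -> matches Wendy
  - order 8 (Notebook): customer_id=2 -> matches Wendy
  - order 9 (Tablet): customer_id=2 -> matches Wendy
So 1 of 9 rows is dropped.

SQL:
SELECT a.product, b.name AS customer
FROM orders a
INNER JOIN customers b ON a.customer_id = b.id

Result:
product  | customer
---------+---------
Keyboard | Helen   
Charger  | Wendy   
Mouse    | Wendy   
Stapler  | Nate    
Webcam   | Helen   
Camera   | Wendy   
Notebook | Wendy   
Tablet   | Wendy   


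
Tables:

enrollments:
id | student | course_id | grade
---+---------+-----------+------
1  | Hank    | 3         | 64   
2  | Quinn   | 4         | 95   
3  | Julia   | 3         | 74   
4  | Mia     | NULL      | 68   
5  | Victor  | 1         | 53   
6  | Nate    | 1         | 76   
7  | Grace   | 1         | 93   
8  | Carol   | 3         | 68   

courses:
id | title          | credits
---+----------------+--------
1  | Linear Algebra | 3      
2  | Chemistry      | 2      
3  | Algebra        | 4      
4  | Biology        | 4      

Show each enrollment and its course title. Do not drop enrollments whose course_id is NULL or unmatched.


LEFT JOIN keeps every row from enrollments (the left table); where course_id has no match in courses, the course columns become NULL. Walk through each enrollment:
  - enrollment 1 (Hank): course_id=3 -> matches Algebra
  - enrollment 2 (Quinn): course_id=4 -> matches Biology
  - enrollment 3 (Julia): course_id=3 -> matches Algebra
  - enrollment 4 (Mia): course_id=NULL, no match -> kept with NULL
  - enrollment 5 (Victor): course_id=1 -> matches Linear Algebra
  - enrollment 6 (Nate): course_id=1 -> matches Linear Algebra
  - enrollment 7 (Grace): course_id=1 -> matches Linear Algebra
  - enrollment 8 (Carol): course_id=3 -> matches Algebra
All 8 rows appear; 1 has NULL course.

SQL:
SELECT a.student, b.title AS course
FROM enrollments a
LEFT JOIN courses b ON a.course_id = b.id

Result:
student | course        
--------+---------------
Hank    | Algebra       
Quinn   | Biology       
Julia   | Algebra       
Mia     | NULL          
Victor  | Linear Algebra
Nate    | Linear Algebra
Grace   | Linear Algebra
Carol   | Algebra       


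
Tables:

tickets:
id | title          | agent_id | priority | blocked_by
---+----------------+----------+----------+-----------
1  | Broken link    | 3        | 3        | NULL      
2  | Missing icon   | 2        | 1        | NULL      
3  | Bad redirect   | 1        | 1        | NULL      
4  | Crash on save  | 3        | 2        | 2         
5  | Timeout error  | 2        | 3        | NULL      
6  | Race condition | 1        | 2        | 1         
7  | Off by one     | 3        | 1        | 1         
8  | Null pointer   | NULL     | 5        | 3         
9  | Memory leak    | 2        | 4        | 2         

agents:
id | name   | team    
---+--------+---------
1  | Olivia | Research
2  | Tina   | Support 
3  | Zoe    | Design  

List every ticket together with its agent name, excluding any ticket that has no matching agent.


INNER JOIN keeps only tickets rows whose agent_id matches an id in agents. Walk through each ticket:
  - ticket 1 (Broken link): agent_id=3 -> matches Zoe
  - ticket 2 (Missing icon): agent_id=2 -> matches Tina
  - ticket 3 (Bad redirect): agent_id=1 -> matches Olivia
  - ticket 4 (Crash on save): agent_id=3 -> matches Zoe
  - ticket 5 (Timeout error): agent_id=2 -> matches Tina
  - ticket 6 (Race condition): agent_id=1 -> matches Olivia
  - ticket 7 (Off by one): agent_id=3 -> matches Zoe
  - ticket 8 (Null pointer): agent_id=NULL, no match -> dropped
  - ticket 9 (Memory leak): agent_id=2 -> matches Tina
So 1 of 9 rows is dropped.

SQL:
SELECT a.title, b.name AS agent
FROM tickets a
INNER JOIN agents b ON a.agent_id = b.id

Result:
title          | agent 
---------------+-------
Broken link    | Zoe   
Missing icon   | Tina  
Bad redirect   | Olivia
Crash on save  | Zoe   
Timeout error  | Tina  
Race condition | Olivia
Off by one     | Zoe   
Memory leak    | Tina  


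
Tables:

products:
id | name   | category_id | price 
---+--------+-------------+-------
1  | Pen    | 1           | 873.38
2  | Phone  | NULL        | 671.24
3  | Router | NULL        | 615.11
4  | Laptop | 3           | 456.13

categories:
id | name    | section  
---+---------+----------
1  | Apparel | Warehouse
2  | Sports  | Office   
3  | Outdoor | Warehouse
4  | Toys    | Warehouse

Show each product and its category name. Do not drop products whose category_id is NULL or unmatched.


LEFT JOIN keeps every row from products (the left table); where category_id has no match in categories, the category columns become NULL. Walk through each product:
  - product 1 (Pen): category_id=1 -> matches Apparel
  - product 2 (Phone): category_id=NULL, no match -> kept with NULL
  - product 3 (Router): category_id=NULL, no match -> kept with NULL
  - product 4 (Laptop): category_id=3 -> matches Outdoor
All 4 rows appear; 2 have NULL category.

SQL:
SELECT a.name, b.name AS category
FROM products a
LEFT JOIN categories b ON a.category_id = b.id

Result:
name   | category
-------+---------
Pen    | Apparel 
Phone  | NULL    
Router | NULL    
Laptop | Outdoor 


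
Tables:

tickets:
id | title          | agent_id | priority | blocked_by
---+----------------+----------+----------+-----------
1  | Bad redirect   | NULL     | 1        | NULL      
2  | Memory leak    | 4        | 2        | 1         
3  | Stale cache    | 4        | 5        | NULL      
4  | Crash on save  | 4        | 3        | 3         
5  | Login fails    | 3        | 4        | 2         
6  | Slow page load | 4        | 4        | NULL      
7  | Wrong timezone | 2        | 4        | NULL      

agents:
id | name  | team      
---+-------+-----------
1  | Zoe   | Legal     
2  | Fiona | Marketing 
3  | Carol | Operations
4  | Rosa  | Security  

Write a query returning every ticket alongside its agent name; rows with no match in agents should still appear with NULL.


LEFT JOIN keeps every row from tickets (the left table); where agent_id has no match in agents, the agent columns become NULL. Walk through each ticket:
  - ticket 1 (Bad redirect): agent_id=NULL, no match -> kept with NULL
  - ticket 2 (Memory leak): agent_id=4 -> matches Rosa
  - ticket 3 (Stale cache): agent_id=4 -> matches Rosa
  - ticket 4 (Crash on save): agent_id=4 -> matches Rosa
  - ticket 5 (Login fails): agent_id=3 -> matches Carol
  - ticket 6 (Slow page load): agent_id=4 -> matches Rosa
  - ticket 7 (Wrong timezone): agent_id=2 -> matches Fiona
All 7 rows appear; 1 has NULL agent.

SQL:
SELECT a.title, b.name AS agent
FROM tickets a
LEFT JOIN agents b ON a.agent_id = b.id

Result:
title          | agent
---------------+------
Bad redirect   | NULL 
Memory leak    | Rosa 
Stale cache    | Rosa 
Crash on save  | Rosa 
Login fails    | Carol
Slow page load | Rosa 
Wrong timezone | Fiona


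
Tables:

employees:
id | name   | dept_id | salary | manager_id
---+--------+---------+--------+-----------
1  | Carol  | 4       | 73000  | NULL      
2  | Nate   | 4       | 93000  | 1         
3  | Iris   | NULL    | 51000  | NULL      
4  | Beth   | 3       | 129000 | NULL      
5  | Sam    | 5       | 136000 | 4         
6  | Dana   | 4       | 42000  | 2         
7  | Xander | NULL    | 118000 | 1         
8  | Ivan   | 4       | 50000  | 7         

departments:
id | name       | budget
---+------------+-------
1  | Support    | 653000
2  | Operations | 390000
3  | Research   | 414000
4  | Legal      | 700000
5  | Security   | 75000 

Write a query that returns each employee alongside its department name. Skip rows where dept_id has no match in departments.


INNER JOIN keeps only employees rows whose dept_id matches an id in departments. Walk through each employee:
  - employee 1 (Carol): dept_id=4 -> matches Legal
  - employee 2 (Nate): dept_id=4 -> matches Legal
  - employee 3 (Iris): dept_id=NULL, no match -> dropped
  - employee 4 (Beth): dept_id=3 -> matches Research
  - employee 5 (Sam): dept_id=5 -> matches Security
  - employee 6 (Dana): dept_id=4 -> matches Legal
  - employee 7 (Xander): dept_id=NULL, no match -> dropped
  - employee 8 (Ivan): dept_id=4 -> matches Legal
So 2 of 8 rows are dropped.

SQL:
SELECT a.name, b.name AS department
FROM employees a
INNER JOIN departments b ON a.dept_id = b.id

Result:
name  | department
------+-----------
Carol | Legal     
Nate  | Legal     
Beth  | Research  
Sam   | Security  
Dana  | Legal     
Ivan  | Legal     


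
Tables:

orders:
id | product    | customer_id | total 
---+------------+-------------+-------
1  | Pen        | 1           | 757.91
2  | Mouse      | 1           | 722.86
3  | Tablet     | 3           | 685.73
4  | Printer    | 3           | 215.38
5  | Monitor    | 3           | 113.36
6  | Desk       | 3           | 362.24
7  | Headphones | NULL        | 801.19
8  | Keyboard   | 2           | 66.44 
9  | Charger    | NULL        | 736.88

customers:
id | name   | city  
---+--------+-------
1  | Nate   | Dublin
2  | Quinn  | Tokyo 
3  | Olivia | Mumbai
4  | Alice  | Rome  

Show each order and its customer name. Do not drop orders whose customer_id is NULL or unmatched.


LEFT JOIN keeps every row from orders (the left table); where customer_id has no match in customers, the customer columns become NULL. Walk through each order:
  - order 1 (Pen): customer_id=1 -> matches Nate
  - order 2 (Mouse): customer_id=1 -> matches Nate
  - order 3 (Tablet): customer_id=3 -> matches Olivia
  - order 4 (Printer): customer_id=3 -> matches Olivia
  - order 5 (Monitor): customer_id=3 -> matches Olivia
  - order 6 (Desk): customer_id=3 -> matches Olivia
  - order 7 (Headphones): customer_id=NULL, no match -> kept with NULL
  - order 8 (Keyboard): customer_id=2 -> matches Quinn
  - order 9 (Charger): customer_id=NULL, no match -> kept with NULL
All 9 rows appear; 2 have NULL customer.

SQL:
SELECT a.product, b.name AS customer
FROM orders a
LEFT JOIN customers b ON a.customer_id = b.id

Result:
product    | customer
-----------+---------
Pen        | Nate    
Mouse      | Nate    
Tablet     | Olivia  
Printer    | Olivia  
Monitor    | Olivia  
Desk       | Olivia  
Headphones | NULL    
Keyboard   | Quinn   
Charger    | NULL    


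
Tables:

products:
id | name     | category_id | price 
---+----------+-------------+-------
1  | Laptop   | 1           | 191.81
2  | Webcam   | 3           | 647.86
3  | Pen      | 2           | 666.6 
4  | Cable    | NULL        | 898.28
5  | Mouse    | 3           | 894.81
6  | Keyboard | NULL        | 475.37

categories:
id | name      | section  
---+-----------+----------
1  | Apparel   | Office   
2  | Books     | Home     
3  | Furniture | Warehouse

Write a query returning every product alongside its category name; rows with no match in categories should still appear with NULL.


LEFT JOIN keeps every row from products (the left table); where category_id has no match in categories, the category columns become NULL. Walk through each product:
  - product 1 (Laptop): category_id=1 -> matches Apparel
  - product 2 (Webcam): category_id=3 -> matches Furniture
  - product 3 (Pen): category_id=2 -> matches Books
  - product 4 (Cable): category_id=NULL, no match -> kept with NULL
  - product 5 (Mouse): category_id=3 -> matches Furniture
  - product 6 (Keyboard): category_id=NULL, no match -> kept with NULL
All 6 rows appear; 2 have NULL category.

SQL:
SELECT a.name, b.name AS category
FROM products a
LEFT JOIN categories b ON a.category_id = b.id

Result:
name     | category 
---------+----------
Laptop   | Apparel  
Webcam   | Furniture
Pen      | Books    
Cable    | NULL     
Mouse    | Furniture
Keyboard | NULL     


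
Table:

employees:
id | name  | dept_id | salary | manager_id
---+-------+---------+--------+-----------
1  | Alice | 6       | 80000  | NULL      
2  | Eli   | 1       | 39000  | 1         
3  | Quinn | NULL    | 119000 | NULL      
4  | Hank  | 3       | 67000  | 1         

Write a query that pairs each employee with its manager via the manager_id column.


This is a self-join: employees is joined to a second copy of itself, matching each row's manager_id to another row's id. Use LEFT JOIN so rows with manager_id=NULL are kept.
  - employee 1 (Alice): manager_id=NULL -> NULL
  - employee 2 (Eli): manager_id=1 -> Alice
  - employee 3 (Quinn): manager_id=NULL -> NULL
  - employee 4 (Hank): manager_id=1 -> Alice

SQL:
SELECT a.name AS item, b.name AS manager
FROM employees a
LEFT JOIN employees b ON a.manager_id = b.id

Result:
item  | manager
------+--------
Alice | NULL   
Eli   | Alice  
Quinn | NULL   
Hank  | Alice  


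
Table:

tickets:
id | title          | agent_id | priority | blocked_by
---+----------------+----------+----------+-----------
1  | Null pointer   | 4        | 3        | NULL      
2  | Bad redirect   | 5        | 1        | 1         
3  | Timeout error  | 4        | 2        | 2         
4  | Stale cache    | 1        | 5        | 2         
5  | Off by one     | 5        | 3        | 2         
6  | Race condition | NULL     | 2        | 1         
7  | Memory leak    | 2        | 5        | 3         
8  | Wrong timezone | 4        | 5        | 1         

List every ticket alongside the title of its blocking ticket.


This is a self-join: tickets is joined to a second copy of itself, matching each row's blocked_by to another row's id. Use LEFT JOIN so rows with blocked_by=NULL are kept.
  - ticket 1 (Null pointer): blocked_by=NULL -> NULL
  - ticket 2 (Bad redirect): blocked_by=1 -> Null pointer
  - ticket 3 (Timeout error): blocked_by=2 -> Bad redirect
  - ticket 4 (Stale cache): blocked_by=2 -> Bad redirect
  - ticket 5 (Off by one): blocked_by=2 -> Bad redirect
  - ticket 6 (Race condition): blocked_by=1 -> Null pointer
  - ticket 7 (Memory leak): blocked_by=3 -> Timeout error
  - ticket 8 (Wrong timezone): blocked_by=1 -> Null pointer

SQL:
SELECT a.title AS item, b.title AS blocked_by
FROM tickets a
LEFT JOIN tickets b ON a.blocked_by = b.id

Result:
item           | blocked_by   
---------------+--------------
Null pointer   | NULL         
Bad redirect   | Null pointer 
Timeout error  | Bad redirect 
Stale cache    | Bad redirect 
Off by one     | Bad redirect 
Race condition | Null pointer 
Memory leak    | Timeout error
Wrong timezone | Null pointer 


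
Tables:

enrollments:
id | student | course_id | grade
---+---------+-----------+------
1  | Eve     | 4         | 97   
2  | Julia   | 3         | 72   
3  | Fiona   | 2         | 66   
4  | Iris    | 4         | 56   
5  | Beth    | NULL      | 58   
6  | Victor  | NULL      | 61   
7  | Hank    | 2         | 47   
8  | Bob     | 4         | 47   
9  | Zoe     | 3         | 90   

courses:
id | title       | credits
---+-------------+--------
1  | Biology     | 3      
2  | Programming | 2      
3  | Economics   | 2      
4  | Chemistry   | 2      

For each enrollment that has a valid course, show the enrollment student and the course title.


INNER JOIN keeps only enrollments rows whose course_id matches an id in courses. Walk through each enrollment:
  - enrollment 1 (Eve): course_id=4 -> matches Chemistry
  - enrollment 2 (Julia): course_id=3 -> matches Economics
  - enrollment 3 (Fiona): course_id=2 -> matches Programming
  - enrollment 4 (Iris): course_id=4 -> matches Chemistry
  - enrollment 5 (Beth): course_id=NULL, no match -> dropped
  - enrollment 6 (Victor): course_id=NULL, no match -> dropped
  - enrollment 7 (Hank): course_id=2 -> matches Programming
  - enrollment 8 (Bob): course_id=4 -> matches Chemistry
  - enrollment 9 (Zoe): course_id=3 -> matches Economics
So 2 of 9 rows are dropped.

SQL:
SELECT a.student, b.title AS course
FROM enrollments a
INNER JOIN courses b ON a.course_id = b.id

Result:
student | course     
--------+------------
Eve     | Chemistry  
Julia   | Economics  
Fiona   | Programming
Iris    | Chemistry  
Hank    | Programming
Bob     | Chemistry  
Zoe     | Economics  


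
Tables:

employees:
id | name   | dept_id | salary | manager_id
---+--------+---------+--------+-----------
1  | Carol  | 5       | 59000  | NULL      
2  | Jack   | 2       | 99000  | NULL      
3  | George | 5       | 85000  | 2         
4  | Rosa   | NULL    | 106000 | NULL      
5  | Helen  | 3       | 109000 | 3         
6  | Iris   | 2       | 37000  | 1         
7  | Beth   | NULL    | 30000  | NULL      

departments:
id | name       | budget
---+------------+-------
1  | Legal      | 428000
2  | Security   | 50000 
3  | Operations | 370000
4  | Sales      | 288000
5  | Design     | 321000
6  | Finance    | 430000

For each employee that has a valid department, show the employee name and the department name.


INNER JOIN keeps only employees rows whose dept_id matches an id in departments. Walk through each employee:
  - employee 1 (Carol): dept_id=5 -> matches Design
  - employee 2 (Jack): dept_id=2 -> matches Security
  - employee 3 (George): dept_id=5 -> matches Design
  - employee 4 (Rosa): dept_id=NULL, no match -> dropped
  - employee 5 (Helen): dept_id=3 -> matches Operations
  - employee 6 (Iris): dept_id=2 -> matches Security
  - employee 7 (Beth): dept_id=NULL, no match -> dropped
So 2 of 7 rows are dropped.

SQL:
SELECT a.name, b.name AS department
FROM employees a
INNER JOIN departments b ON a.dept_id = b.id

Result:
name   | department
-------+-----------
Carol  | Design    
Jack   | Security  
George | Design    
Helen  | Operations
Iris   | Security  


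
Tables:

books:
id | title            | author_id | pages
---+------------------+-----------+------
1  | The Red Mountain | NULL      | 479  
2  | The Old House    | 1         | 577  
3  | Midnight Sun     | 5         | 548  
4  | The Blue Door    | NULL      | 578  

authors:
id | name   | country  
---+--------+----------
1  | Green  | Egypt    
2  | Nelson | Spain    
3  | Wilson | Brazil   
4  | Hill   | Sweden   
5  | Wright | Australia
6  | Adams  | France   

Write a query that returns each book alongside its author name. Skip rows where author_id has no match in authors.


INNER JOIN keeps only books rows whose author_id matches an id in authors. Walk through each book:
  - book 1 (The Red Mountain): author_id=NULL, no match -> dropped
  - book 2 (The Old House): author_id=1 -> matches Green
  - book 3 (Midnight Sun): author_id=5 -> matches Wright
  - book 4 (The Blue Door): author_id=NULL, no match -> dropped
So 2 of 4 rows are dropped.

SQL:
SELECT a.title, b.name AS author
FROM books a
INNER JOIN authors b ON a.author_id = b.id

Result:
title         | author
--------------+-------
The Old House | Green 
Midnight Sun  | Wright


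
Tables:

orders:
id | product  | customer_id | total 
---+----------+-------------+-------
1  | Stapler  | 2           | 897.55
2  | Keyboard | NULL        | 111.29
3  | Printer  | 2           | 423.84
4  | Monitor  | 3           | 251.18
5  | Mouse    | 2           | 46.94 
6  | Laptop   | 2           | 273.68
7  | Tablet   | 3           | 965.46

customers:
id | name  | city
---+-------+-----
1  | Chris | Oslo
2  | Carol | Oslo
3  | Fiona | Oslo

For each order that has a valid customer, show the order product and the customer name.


INNER JOIN keeps only orders rows whose customer_id matches an id in customers. Walk through each order:
  - order 1 (Stapler): customer_id=2 -> matches Carol
  - order 2 (Keyboard): customer_id=NULL, no match -> dropped
  - order 3 (Printer): customer_id=2 -> matches Carol
  - order 4 (Monitor): customer_id=3 -> matches Fiona
  - order 5 (Mouse): customer_id=2 -> matches Carol
  - order 6 (Laptop): customer_id=2 -> matches Carol
  - order 7 (Tablet): customer_id=3 -> matches Fiona
So 1 of 7 rows is dropped.

SQL:
SELECT a.product, b.name AS customer
FROM orders a
INNER JOIN customers b ON a.customer_id = b.id

Result:
product | customer
--------+---------
Stapler | Carol   
Printer | Carol   
Monitor | Fiona   
Mouse   | Carol   
Laptop  | Carol   
Tablet  | Fiona   


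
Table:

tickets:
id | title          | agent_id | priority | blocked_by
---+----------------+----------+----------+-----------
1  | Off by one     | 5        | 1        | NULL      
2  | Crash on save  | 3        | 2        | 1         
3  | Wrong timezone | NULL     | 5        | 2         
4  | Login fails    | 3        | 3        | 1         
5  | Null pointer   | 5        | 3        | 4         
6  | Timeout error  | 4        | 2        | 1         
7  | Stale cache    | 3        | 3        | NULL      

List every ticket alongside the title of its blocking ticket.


This is a self-join: tickets is joined to a second copy of itself, matching each row's blocked_by to another row's id. Use LEFT JOIN so rows with blocked_by=NULL are kept.
  - ticket 1 (Off by one): blocked_by=NULL -> NULL
  - ticket 2 (Crash on save): blocked_by=1 -> Off by one
  - ticket 3 (Wrong timezone): blocked_by=2 -> Crash on save
  - ticket 4 (Login fails): blocked_by=1 -> Off by one
  - ticket 5 (Null pointer): blocked_by=4 -> Login fails
  - ticket 6 (Timeout error): blocked_by=1 -> Off by one
  - ticket 7 (Stale cache): blocked_by=NULL -> NULL

SQL:
SELECT a.title AS item, b.title AS blocked_by
FROM tickets a
LEFT JOIN tickets b ON a.blocked_by = b.id

Result:
item           | blocked_by   
---------------+--------------
Off by one     | NULL         
Crash on save  | Off by one   
Wrong timezone | Crash on save
Login fails    | Off by one   
Null pointer   | Login fails  
Timeout error  | Off by one   
Stale cache    | NULL         


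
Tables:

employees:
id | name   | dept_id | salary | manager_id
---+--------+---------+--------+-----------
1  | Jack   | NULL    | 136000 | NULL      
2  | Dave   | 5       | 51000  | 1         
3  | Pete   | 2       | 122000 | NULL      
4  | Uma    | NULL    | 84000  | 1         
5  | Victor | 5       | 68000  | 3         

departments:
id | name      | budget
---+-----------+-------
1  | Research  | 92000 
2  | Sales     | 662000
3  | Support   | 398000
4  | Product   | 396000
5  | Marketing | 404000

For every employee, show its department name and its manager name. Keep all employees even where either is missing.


Two LEFT JOINs from the same base table employees: one to departments via dept_id, one to employees itself via manager_id. Both are LEFT so every employee is preserved.
Match against departments:
  - employee 1 (Jack): dept_id=NULL, no match -> kept with NULL
  - employee 2 (Dave): dept_id=5 -> matches Marketing
  - employee 3 (Pete): dept_id=2 -> matches Sales
  - employee 4 (Uma): dept_id=NULL, no match -> kept with NULL
  - employee 5 (Victor): dept_id=5 -> matches Marketing
Match against employees (self):
  - employee 1 (Jack): manager_id=NULL -> NULL
  - employee 2 (Dave): manager_id=1 -> Jack
  - employee 3 (Pete): manager_id=NULL -> NULL
  - employee 4 (Uma): manager_id=1 -> Jack
  - employee 5 (Victor): manager_id=3 -> Pete

SQL:
SELECT a.name, b.name AS department, c.name AS manager
FROM employees a
LEFT JOIN departments b ON a.dept_id = b.id
LEFT JOIN employees c ON a.manager_id = c.id

Result:
name   | department | manager
-------+------------+--------
Jack   | NULL       | NULL   
Dave   | Marketing  | Jack   
Pete   | Sales      | NULL   
Uma    | NULL       | Jack   
Victor | Marketing  | Pete   


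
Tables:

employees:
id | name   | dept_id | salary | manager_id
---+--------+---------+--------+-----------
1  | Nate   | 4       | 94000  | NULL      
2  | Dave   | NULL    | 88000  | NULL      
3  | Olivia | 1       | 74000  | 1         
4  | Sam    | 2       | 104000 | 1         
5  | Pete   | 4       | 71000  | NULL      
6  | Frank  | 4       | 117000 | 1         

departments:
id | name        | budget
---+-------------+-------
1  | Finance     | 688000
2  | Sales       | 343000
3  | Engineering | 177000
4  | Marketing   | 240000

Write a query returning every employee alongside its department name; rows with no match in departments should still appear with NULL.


LEFT JOIN keeps every row from employees (the left table); where dept_id has no match in departments, the department columns become NULL. Walk through each employee:
  - employee 1 (Nate): dept_id=4 -> matches Marketing
  - employee 2 (Dave): dept_id=NULL, no match -> kept with NULL
  - employee 3 (Olivia): dept_id=1 -> matches Finance
  - employee 4 (Sam): dept_id=2 -> matches Sales
  - employee 5 (Pete): dept_id=4 -> matches Marketing
  - employee 6 (Frank): dept_id=4 -> matches Marketing
All 6 rows appear; 1 has NULL department.

SQL:
SELECT a.name, b.name AS department
FROM employees a
LEFT JOIN departments b ON a.dept_id = b.id

Result:
name   | department
-------+-----------
Nate   | Marketing 
Dave   | NULL      
Olivia | Finance   
Sam    | Sales     
Pete   | Marketing 
Frank  | Marketing 


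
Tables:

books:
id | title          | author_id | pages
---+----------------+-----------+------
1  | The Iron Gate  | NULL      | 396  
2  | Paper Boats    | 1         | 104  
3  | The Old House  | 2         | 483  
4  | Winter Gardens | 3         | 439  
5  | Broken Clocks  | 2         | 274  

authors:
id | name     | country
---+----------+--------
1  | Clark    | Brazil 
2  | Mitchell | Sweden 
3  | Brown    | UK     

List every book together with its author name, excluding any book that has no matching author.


INNER JOIN keeps only books rows whose author_id matches an id in authors. Walk through each book:
  - book 1 (The Iron Gate): author_id=NULL, no match -> dropped
  - book 2 (Paper Boats): author_id=1 -> matches Clark
  - book 3 (The Old House): author_id=2 -> matches Mitchell
  - book 4 (Winter Gardens): author_id=3 -> matches Brown
  - book 5 (Broken Clocks): author_id=2 -> matches Mitchell
So 1 of 5 rows is dropped.

SQL:
SELECT a.title, b.name AS author
FROM books a
INNER JOIN authors b ON a.author_id = b.id

Result:
title          | author  
---------------+---------
Paper Boats    | Clark   
The Old House  | Mitchell
Winter Gardens | Brown   
Broken Clocks  | Mitchell


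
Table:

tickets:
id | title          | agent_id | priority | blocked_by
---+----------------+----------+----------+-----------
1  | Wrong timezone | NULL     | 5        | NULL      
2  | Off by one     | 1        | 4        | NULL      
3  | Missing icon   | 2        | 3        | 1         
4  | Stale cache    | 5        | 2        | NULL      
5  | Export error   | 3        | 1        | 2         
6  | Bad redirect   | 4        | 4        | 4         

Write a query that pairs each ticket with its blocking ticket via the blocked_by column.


This is a self-join: tickets is joined to a second copy of itself, matching each row's blocked_by to another row's id. Use LEFT JOIN so rows with blocked_by=NULL are kept.
  - ticket 1 (Wrong timezone): blocked_by=NULL -> NULL
  - ticket 2 (Off by one): blocked_by=NULL -> NULL
  - ticket 3 (Missing icon): blocked_by=1 -> Wrong timezone
  - ticket 4 (Stale cache): blocked_by=NULL -> NULL
  - ticket 5 (Export error): blocked_by=2 -> Off by one
  - ticket 6 (Bad redirect): blocked_by=4 -> Stale cache

SQL:
SELECT a.title AS item, b.title AS blocked_by
FROM tickets a
LEFT JOIN tickets b ON a.blocked_by = b.id

Result:
item           | blocked_by    
---------------+---------------
Wrong timezone | NULL          
Off by one     | NULL          
Missing icon   | Wrong timezone
Stale cache    | NULL          
Export error   | Off by one    
Bad redirect   | Stale cache   


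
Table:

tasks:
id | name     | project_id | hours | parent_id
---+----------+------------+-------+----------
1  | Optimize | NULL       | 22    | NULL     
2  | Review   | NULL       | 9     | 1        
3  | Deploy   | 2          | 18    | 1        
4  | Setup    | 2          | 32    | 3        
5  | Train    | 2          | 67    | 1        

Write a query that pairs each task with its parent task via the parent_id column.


This is a self-join: tasks is joined to a second copy of itself, matching each row's parent_id to another row's id. Use LEFT JOIN so rows with parent_id=NULL are kept.
  - task 1 (Optimize): parent_id=NULL -> NULL
  - task 2 (Review): parent_id=1 -> Optimize
  - task 3 (Deploy): parent_id=1 -> Optimize
  - task 4 (Setup): parent_id=3 -> Deploy
  - task 5 (Train): parent_id=1 -> Optimize

SQL:
SELECT a.name AS item, b.name AS parent
FROM tasks a
LEFT JOIN tasks b ON a.parent_id = b.id

Result:
item     | parent  
---------+---------
Optimize | NULL    
Review   | Optimize
Deploy   | Optimize
Setup    | Deploy  
Train    | Optimize


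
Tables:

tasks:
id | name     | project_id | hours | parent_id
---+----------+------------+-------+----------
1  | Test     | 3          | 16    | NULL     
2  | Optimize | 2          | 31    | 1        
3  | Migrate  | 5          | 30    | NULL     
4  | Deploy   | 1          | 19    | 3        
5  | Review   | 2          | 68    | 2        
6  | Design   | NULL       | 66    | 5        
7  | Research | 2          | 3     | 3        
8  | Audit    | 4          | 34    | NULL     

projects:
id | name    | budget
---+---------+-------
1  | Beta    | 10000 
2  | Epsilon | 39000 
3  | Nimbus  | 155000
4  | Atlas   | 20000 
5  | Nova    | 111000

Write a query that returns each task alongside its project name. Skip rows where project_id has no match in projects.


INNER JOIN keeps only tasks rows whose project_id matches an id in projects. Walk through each task:
  - task 1 (Test): project_id=3 -> matches Nimbus
  - task 2 (Optimize): project_id=2 -> matches Epsilon
  - task 3 (Migrate): project_id=5 -> matches Nova
  - task 4 (Deploy): project_id=1 -> matches Beta
  - task 5 (Review): project_id=2 -> matches Epsilon
  - task 6 (Design): project_id=NULL, no match -> dropped
  - task 7 (Research): project_id=2 -> matches Epsilon
  - task 8 (Audit): project_id=4 -> matches Atlas
So 1 of 8 rows is dropped.

SQL:
SELECT a.name, b.name AS project
FROM tasks a
INNER JOIN projects b ON a.project_id = b.id

Result:
name     | project
---------+--------
Test     | Nimbus 
Optimize | Epsilon
Migrate  | Nova   
Deploy   | Beta   
Review   | Epsilon
Research | Epsilon
Audit    | Atlas  


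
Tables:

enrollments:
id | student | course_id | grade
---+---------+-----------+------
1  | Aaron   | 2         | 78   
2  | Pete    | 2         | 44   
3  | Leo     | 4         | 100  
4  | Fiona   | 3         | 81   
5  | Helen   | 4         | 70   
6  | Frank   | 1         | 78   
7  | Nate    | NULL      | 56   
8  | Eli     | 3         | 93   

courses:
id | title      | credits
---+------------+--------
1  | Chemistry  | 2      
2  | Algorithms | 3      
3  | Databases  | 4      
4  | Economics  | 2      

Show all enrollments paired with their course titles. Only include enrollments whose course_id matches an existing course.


INNER JOIN keeps only enrollments rows whose course_id matches an id in courses. Walk through each enrollment:
  - enrollment 1 (Aaron): course_id=2 -> matches Algorithms
  - enrollment 2 (Pete): course_id=2 -> matches Algorithms
  - enrollment 3 (Leo): course_id=4 -> matches Economics
  - enrollment 4 (Fiona): course_id=3 -> matches Databases
  - enrollment 5 (Helen): course_id=4 -> matches Economics
  - enrollment 6 (Frank): course_id=1 -> matches Chemistry
  - enrollment 7 (Nate): course_id=NULL, no match -> dropped
  - enrollment 8 (Eli): course_id=3 -> matches Databases
So 1 of 8 rows is dropped.

SQL:
SELECT a.student, b.title AS course
FROM enrollments a
INNER JOIN courses b ON a.course_id = b.id

Result:
student | course    
--------+-----------
Aaron   | Algorithms
Pete    | Algorithms
Leo     | Economics 
Fiona   | Databases 
Helen   | Economics 
Frank   | Chemistry 
Eli     | Databases 


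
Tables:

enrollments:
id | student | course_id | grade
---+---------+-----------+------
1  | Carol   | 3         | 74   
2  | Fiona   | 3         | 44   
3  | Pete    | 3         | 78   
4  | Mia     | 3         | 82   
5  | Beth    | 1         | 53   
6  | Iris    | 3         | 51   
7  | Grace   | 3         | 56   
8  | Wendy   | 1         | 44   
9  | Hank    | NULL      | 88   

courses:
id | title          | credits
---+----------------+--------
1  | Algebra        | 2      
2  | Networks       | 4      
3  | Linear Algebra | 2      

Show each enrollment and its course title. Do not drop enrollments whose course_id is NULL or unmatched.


LEFT JOIN keeps every row from enrollments (the left table); where course_id has no match in courses, the course columns become NULL. Walk through each enrollment:
  - enrollment 1 (Carol): course_id=3 -> matches Linear Algebra
  - enrollment 2 (Fiona): course_id=3 -> matches Linear Algebra
  - enrollment 3 (Pete): course_id=3 -> matches Linear Algebra
  - enrollment 4 (Mia): course_id=3 -> matches Linear Algebra
  - enrollment 5 (Beth): course_id=1 -> matches Algebra
  - enrollment 6 (Iris): course_id=3 -> matches Linear Algebra
  - enrollment 7 (Grace): course_id=3 -> matches Linear Algebra
  - enrollment 8 (Wendy): course_id=1 -> matches Algebra
  - enrollment 9 (Hank): course_id=NULL, no match -> kept with NULL
All 9 rows appear; 1 has NULL course.

SQL:
SELECT a.student, b.title AS course
FROM enrollments a
LEFT JOIN courses b ON a.course_id = b.id

Result:
student | course        
--------+---------------
Carol   | Linear Algebra
Fiona   | Linear Algebra
Pete    | Linear Algebra
Mia     | Linear Algebra
Beth    | Algebra       
Iris    | Linear Algebra
Grace   | Linear Algebra
Wendy   | Algebra       
Hank    | NULL          


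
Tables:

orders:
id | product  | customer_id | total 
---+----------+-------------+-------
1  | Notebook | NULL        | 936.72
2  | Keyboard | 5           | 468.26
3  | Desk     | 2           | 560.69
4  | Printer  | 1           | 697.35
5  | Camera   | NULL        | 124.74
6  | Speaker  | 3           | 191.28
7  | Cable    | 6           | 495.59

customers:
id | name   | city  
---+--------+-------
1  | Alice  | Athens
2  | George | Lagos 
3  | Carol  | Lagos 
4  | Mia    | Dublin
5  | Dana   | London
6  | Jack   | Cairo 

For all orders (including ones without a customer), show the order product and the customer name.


LEFT JOIN keeps every row from orders (the left table); where customer_id has no match in customers, the customer columns become NULL. Walk through each order:
  - order 1 (Notebook): customer_id=NULL, no match -> kept with NULL
  - order 2 (Keyboard): customer_id=5 -> matches Dana
  - order 3 (Desk): customer_id=2 -> matches George
  - order 4 (Printer): customer_id=1 -> matches Alice
  - order 5 (Camera): customer_id=NULL, no match -> kept with NULL
  - order 6 (Speaker): customer_id=3 -> matches Carol
  - order 7 (Cable): customer_id=6 -> matches Jack
All 7 rows appear; 2 have NULL customer.

SQL:
SELECT a.product, b.name AS customer
FROM orders a
LEFT JOIN customers b ON a.customer_id = b.id

Result:
product  | customer
---------+---------
Notebook | NULL    
Keyboard | Dana    
Desk     | George  
Printer  | Alice   
Camera   | NULL    
Speaker  | Carol   
Cable    | Jack    
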